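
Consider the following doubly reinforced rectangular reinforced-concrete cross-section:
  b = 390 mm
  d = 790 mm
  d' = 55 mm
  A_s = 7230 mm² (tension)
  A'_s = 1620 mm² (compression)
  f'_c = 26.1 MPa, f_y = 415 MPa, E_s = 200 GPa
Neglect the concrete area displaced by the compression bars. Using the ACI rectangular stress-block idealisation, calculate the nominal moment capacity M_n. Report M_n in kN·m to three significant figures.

M_n ≈ 2020 kN·m

Assume both tension and compression steel yield.
Net tension couple steel: A_s − A'_s = 5610 mm².
a = (A_s − A'_s) f_y / (0.85 f'_c b) = 2328150/(0.85 × 26.1 × 390) = 269.08 mm.
c = a/β₁ = 269.08/0.85 = 316.56 mm; ε'_s = 0.003(c − d')/c = 0.0025 ≥ f_y/E_s = 0.0021, so compression steel does yield.
M_n = (A_s − A'_s) f_y (d − a/2) + A'_s f_y (d − d') = [2328150 × (790 − 134.54) + 672300 × (790 − 55)] × 10⁻⁶ = 1526.01 + 494.14 = 2020.15 kN·m.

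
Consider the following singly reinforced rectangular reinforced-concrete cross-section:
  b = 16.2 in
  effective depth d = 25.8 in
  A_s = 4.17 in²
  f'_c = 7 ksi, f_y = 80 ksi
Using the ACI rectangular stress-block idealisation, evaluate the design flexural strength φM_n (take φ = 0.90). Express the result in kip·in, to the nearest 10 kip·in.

T = A_s f_y = 4.17 × 80 = 333.6 kips.
a = T/(0.85 f'_c b) = 333.6/(0.85 × 7 × 16.2) = 3.461 in.
M_n = T(d − a/2) = 333.6 × (25.8 − 1.7305) = 8029.6 kip·in.
φM_n = 0.90 × 8029.6 = 7226.6 kip·in.

φM_n ≈ 7230 kip·in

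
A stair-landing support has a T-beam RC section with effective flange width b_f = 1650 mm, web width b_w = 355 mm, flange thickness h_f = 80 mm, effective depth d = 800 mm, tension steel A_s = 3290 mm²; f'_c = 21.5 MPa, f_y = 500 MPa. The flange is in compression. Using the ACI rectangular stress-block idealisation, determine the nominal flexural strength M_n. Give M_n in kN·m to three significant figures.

M_n ≈ 1270 kN·m

Tension: T = A_s f_y = 3290 × 500 = 1645000 N.
Try a within the flange: a = T/(0.85 f'_c b_f) = 1645000/(0.85 × 21.5 × 1650) = 54.55 mm.
Since a = 54.55 ≤ h_f = 80 mm, the stress block lies entirely in the flange; analyse as a rectangular beam of width b_f.
M_n = T(d − a/2) = 1645000 × (800 − 27.275) = 1271.13 × 10⁶ N·mm.
M_n = 1271.13 kN·m.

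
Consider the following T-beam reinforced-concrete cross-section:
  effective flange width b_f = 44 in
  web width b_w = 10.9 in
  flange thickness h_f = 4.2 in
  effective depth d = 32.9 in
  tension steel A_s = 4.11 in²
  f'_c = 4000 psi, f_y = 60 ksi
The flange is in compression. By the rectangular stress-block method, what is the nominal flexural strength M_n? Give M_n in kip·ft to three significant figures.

Tension: T = A_s f_y = 4.11 × 60 = 246.6 kips.
Try a within the flange: a = T/(0.85 f'_c b_f) = 246.6/(0.85 × 4 × 44) = 1.648 in.
Since a = 1.648 ≤ h_f = 4.2 in, the stress block lies entirely in the flange; analyse as a rectangular beam of width b_f.
M_n = T(d − a/2) = 246.6 × (32.9 − 0.824) = 7909.9 kip·in.
M_n = 7909.9/12 = 659.16 kip·ft.

M_n ≈ 659 kip·ft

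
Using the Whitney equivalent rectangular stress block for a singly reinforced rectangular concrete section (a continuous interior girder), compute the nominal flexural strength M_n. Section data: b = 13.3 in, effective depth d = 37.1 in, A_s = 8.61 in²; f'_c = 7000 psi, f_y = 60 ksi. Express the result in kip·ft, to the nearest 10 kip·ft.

T = A_s f_y = 8.61 × 60 = 516.6 kips.
a = T/(0.85 f'_c b) = 516.6/(0.85 × 7 × 13.3) = 6.528 in.
M_n = T(d − a/2) = 516.6 × (37.1 − 3.264) = 17479.7 kip·in = 17479.7/12 = 1456.64 kip·ft.

M_n ≈ 1460 kip·ft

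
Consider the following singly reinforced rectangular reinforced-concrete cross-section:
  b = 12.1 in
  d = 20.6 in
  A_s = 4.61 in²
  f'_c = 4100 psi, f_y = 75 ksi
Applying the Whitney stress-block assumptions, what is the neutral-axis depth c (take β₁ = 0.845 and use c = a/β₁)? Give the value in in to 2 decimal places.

c ≈ 9.70 in

T = A_s f_y = 4.61 × 75 = 345.75 kips.
a = T/(0.85 f'_c b) = 345.75/(0.85 × 4.1 × 12.1) = 8.1992 in.
With β₁ = 0.845, c = a/β₁ = 8.1992/0.845 = 9.70 in.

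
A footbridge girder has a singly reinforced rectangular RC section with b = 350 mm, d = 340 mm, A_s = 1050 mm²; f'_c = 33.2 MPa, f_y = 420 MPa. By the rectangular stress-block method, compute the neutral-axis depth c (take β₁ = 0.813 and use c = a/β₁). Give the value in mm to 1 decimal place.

c ≈ 54.9 mm

T = A_s f_y = 1050 × 420 = 441000 N = 441 kN.
Setting C = 0.85 f'_c a b equal to T: a = 441000/(0.85 × 33.2 × 350) = 44.649 mm.
With β₁ = 0.813, c = a/β₁ = 44.649/0.813 = 54.9 mm.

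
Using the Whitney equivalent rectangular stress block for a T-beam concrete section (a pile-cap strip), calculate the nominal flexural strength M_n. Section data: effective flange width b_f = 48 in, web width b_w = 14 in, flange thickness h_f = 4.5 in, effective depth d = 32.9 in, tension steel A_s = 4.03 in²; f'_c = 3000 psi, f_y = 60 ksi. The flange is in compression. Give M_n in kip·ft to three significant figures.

Tension: T = A_s f_y = 4.03 × 60 = 241.8 kips.
Try a within the flange: a = T/(0.85 f'_c b_f) = 241.8/(0.85 × 3 × 48) = 1.975 in.
Since a = 1.975 ≤ h_f = 4.5 in, the stress block lies entirely in the flange; analyse as a rectangular beam of width b_f.
M_n = T(d − a/2) = 241.8 × (32.9 − 0.9875) = 7716.4 kip·in.
M_n = 7716.4/12 = 643.03 kip·ft.

M_n ≈ 643 kip·ft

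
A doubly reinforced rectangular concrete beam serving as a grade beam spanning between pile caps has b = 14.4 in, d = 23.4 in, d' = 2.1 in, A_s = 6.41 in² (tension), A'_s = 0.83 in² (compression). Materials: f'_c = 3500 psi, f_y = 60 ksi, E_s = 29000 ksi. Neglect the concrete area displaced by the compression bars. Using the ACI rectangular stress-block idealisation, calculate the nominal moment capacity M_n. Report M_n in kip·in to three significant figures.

Assume both steels yield.
a = (A_s − A'_s) f_y/(0.85 f'_c b) = (6.41 − 0.83) × 60/(0.85 × 3.5 × 14.4) = 7.815 in.
c = a/β₁ = 7.815/0.85 = 9.194 in; ε'_s = 0.003(c − d')/c = 0.0023 ≥ ε_y = 0.0021, so the compression steel yields.
M_n = (A_s − A'_s) f_y (d − a/2) + A'_s f_y (d − d') = 334.8 × (23.4 − 3.9075) + 49.8 × (23.4 − 2.1) = 6526.1 + 1060.7 = 7586.8 kip·in.

M_n ≈ 7590 kip·in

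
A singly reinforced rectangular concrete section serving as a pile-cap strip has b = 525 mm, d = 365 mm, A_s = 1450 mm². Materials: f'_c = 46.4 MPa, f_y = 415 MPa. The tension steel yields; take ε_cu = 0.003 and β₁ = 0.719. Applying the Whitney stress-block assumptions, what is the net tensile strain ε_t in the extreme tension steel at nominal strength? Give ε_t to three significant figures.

ε_t ≈ 0.0241

a = A_s f_y/(0.85 f'_c b) = 29.06 mm.
β₁ = 0.719, so c = a/β₁ = 29.06/0.719 = 40.42 mm.
From the linear strain diagram with ε_cu = 0.003: ε_t = 0.003 (d − c)/c = 0.003 × (365 − 40.42)/40.42 = 0.0241.
Since ε_t ≥ 0.005, the section is tension-controlled.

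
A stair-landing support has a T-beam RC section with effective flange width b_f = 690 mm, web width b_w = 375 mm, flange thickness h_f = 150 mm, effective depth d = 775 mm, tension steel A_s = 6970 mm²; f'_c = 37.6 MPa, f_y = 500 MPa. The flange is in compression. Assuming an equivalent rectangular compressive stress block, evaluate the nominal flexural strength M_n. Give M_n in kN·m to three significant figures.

M_n ≈ 2420 kN·m

Tension: T = A_s f_y = 6970 × 500 = 3485000 N.
Try a within the flange: a = T/(0.85 f'_c b_f) = 3485000/(0.85 × 37.6 × 690) = 158.03 mm.
a = 158.03 > h_f = 150 mm: the block extends into the web. Split into flange-overhang and web parts.
C_f = 0.85 f'_c (b_f − b_w) h_f = 0.85 × 37.6 × (690 − 375) × 150 = 1510110 N.
Remaining web compression depth: a_w = (T − C_f)/(0.85 f'_c b_w) = (3485000 − 1510110)/(0.85 × 37.6 × 375) = 164.78 mm.
M_n = C_f(d − h_f/2) + (T − C_f)(d − a_w/2) = 1510110 × (775 − 75) + 1974890 × (775 − 82.39) = 1057.08 + 1367.83 = 2424.91 × 10⁶ N·mm.
M_n = 2424.91 kN·m.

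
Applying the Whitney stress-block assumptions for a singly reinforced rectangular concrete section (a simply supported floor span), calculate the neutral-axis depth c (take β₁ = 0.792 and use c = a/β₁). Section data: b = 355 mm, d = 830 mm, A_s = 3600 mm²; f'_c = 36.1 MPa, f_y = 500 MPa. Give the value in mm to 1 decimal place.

c ≈ 208.6 mm

T = A_s f_y = 3600 × 500 = 1800000 N = 1800 kN.
Setting C = 0.85 f'_c a b equal to T: a = 1800000/(0.85 × 36.1 × 355) = 165.241 mm.
With β₁ = 0.792, c = a/β₁ = 165.241/0.792 = 208.6 mm.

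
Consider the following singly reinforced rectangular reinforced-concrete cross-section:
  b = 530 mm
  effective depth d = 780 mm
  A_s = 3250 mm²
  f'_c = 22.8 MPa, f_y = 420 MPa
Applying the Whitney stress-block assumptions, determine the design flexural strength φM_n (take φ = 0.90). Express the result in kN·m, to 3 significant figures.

T = A_s f_y = 3250 × 420 = 1365000 N = 1365 kN.
From C = T: a = T/(0.85 f'_c b) = 1365000/(0.85 × 22.8 × 530) = 132.89 mm.
M_n = T(d − a/2) = 1365 kN × (780 − 66.445) mm = 974.00 kN·m.
φM_n = 0.90 × 974.00 = 876.60 kN·m.

φM_n ≈ 877 kN·m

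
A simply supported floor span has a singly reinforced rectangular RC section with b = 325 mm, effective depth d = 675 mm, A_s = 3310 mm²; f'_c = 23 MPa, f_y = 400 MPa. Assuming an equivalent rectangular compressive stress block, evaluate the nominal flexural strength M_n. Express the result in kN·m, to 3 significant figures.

T = A_s f_y = 3310 × 400 = 1324000 N = 1324 kN.
From C = T: a = T/(0.85 f'_c b) = 1324000/(0.85 × 23 × 325) = 208.38 mm.
M_n = T(d − a/2) = 1324 kN × (675 − 104.19) mm = 755.75 kN·m.

M_n ≈ 756 kN·m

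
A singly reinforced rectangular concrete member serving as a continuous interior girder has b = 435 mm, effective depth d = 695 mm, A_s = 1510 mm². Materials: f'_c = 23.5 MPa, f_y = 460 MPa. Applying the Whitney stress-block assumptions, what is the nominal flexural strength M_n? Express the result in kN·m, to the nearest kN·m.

M_n ≈ 455 kN·m

T = A_s f_y = 1510 × 460 = 694600 N = 694.6 kN.
From C = T: a = T/(0.85 f'_c b) = 694600/(0.85 × 23.5 × 435) = 79.94 mm.
M_n = T(d − a/2) = 694.6 kN × (695 − 39.97) mm = 454.98 kN·m.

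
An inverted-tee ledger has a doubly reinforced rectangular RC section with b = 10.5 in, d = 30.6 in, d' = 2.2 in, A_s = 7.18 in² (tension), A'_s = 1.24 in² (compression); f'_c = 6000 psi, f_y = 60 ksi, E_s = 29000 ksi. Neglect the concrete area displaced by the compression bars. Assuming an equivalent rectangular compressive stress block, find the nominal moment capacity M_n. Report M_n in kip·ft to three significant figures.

M_n ≈ 986 kip·ft

Assume both steels yield.
a = (A_s − A'_s) f_y/(0.85 f'_c b) = (7.18 − 1.24) × 60/(0.85 × 6 × 10.5) = 6.655 in.
c = a/β₁ = 6.655/0.75 = 8.873 in; ε'_s = 0.003(c − d')/c = 0.0023 ≥ ε_y = 0.0021, so the compression steel yields.
M_n = (A_s − A'_s) f_y (d − a/2) + A'_s f_y (d − d') = 356.4 × (30.6 − 3.3275) + 74.4 × (30.6 − 2.2) = 9719.9 + 2113.0 = 11832.9 kip·in = 11832.9/12 = 986.08 kip·ft.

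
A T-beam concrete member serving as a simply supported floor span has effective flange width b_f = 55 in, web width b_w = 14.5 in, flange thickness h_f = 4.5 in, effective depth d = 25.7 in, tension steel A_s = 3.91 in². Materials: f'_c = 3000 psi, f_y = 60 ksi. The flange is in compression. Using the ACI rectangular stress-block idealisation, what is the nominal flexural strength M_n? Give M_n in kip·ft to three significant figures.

Tension: T = A_s f_y = 3.91 × 60 = 234.6 kips.
Try a within the flange: a = T/(0.85 f'_c b_f) = 234.6/(0.85 × 3 × 55) = 1.673 in.
Since a = 1.673 ≤ h_f = 4.5 in, the stress block lies entirely in the flange; analyse as a rectangular beam of width b_f.
M_n = T(d − a/2) = 234.6 × (25.7 − 0.8365) = 5833.0 kip·in.
M_n = 5833.0/12 = 486.08 kip·ft.

M_n ≈ 486 kip·ft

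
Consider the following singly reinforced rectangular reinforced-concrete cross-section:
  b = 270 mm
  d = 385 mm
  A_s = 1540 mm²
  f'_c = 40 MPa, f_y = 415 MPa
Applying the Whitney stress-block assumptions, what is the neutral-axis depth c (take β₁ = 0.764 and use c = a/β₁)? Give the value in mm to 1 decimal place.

T = A_s f_y = 1540 × 415 = 639100 N = 639.1 kN.
Setting C = 0.85 f'_c a b equal to T: a = 639100/(0.85 × 40 × 270) = 69.619 mm.
With β₁ = 0.764, c = a/β₁ = 69.619/0.764 = 91.1 mm.

c ≈ 91.1 mm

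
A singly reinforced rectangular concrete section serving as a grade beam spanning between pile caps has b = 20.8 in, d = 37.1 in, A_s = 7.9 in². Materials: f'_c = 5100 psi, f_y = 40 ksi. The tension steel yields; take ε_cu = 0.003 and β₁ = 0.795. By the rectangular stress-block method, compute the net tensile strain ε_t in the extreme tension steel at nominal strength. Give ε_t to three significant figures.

ε_t ≈ 0.0222

a = A_s f_y/(0.85 f'_c b) = 3.505 in.
β₁ = 0.795, so c = a/β₁ = 3.505/0.795 = 4.409 in.
From the linear strain diagram with ε_cu = 0.003: ε_t = 0.003 (d − c)/c = 0.003 × (37.1 − 4.409)/4.409 = 0.0222.
Since ε_t ≥ 0.005, the section is tension-controlled.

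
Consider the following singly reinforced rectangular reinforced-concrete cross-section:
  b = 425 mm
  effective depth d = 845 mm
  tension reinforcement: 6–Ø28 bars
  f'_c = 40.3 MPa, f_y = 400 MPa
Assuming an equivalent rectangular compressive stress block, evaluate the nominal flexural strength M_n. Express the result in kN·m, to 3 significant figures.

M_n ≈ 1170 kN·m

A_s = 6 × 616 = 3696 mm².
T = A_s f_y = 3696 × 400 = 1478400 N = 1478.4 kN.
From C = T: a = T/(0.85 f'_c b) = 1478400/(0.85 × 40.3 × 425) = 101.55 mm.
M_n = T(d − a/2) = 1478.4 kN × (845 − 50.775) mm = 1174.18 kN·m.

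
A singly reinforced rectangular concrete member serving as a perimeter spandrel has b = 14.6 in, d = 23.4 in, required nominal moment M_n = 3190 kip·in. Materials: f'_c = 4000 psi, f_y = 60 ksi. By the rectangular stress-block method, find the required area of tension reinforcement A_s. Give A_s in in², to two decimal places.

From M_n = 0.85 f'_c a b (d − a/2):
a = d − √(d² − 2M_n/(0.85 f'_c b)) = 23.4 − √(23.4² − 2 × 3190/(0.85 × 4 × 14.6)) = 2.930 in.
A_s = 0.85 f'_c a b / f_y = 0.85 × 4 × 2.930 × 14.6 / 60 = 2.424 in².

A_s ≈ 2.42 in²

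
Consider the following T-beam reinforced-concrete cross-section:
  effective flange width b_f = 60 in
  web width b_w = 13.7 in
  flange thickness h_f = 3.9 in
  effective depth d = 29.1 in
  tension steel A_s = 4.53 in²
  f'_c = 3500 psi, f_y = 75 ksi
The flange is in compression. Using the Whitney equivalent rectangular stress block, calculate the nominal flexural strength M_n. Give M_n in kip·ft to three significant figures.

M_n ≈ 797 kip·ft

Tension: T = A_s f_y = 4.53 × 75 = 339.75 kips.
Try a within the flange: a = T/(0.85 f'_c b_f) = 339.75/(0.85 × 3.5 × 60) = 1.903 in.
Since a = 1.903 ≤ h_f = 3.9 in, the stress block lies entirely in the flange; analyse as a rectangular beam of width b_f.
M_n = T(d − a/2) = 339.75 × (29.1 − 0.9515) = 9563.5 kip·in.
M_n = 9563.5/12 = 796.96 kip·ft.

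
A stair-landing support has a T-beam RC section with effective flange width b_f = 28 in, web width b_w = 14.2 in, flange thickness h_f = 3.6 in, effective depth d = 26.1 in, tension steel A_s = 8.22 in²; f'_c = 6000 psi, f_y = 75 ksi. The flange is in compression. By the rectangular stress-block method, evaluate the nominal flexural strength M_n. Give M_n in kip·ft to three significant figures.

Tension: T = A_s f_y = 8.22 × 75 = 616.5 kips.
Try a within the flange: a = T/(0.85 f'_c b_f) = 616.5/(0.85 × 6 × 28) = 4.317 in.
a = 4.317 > h_f = 3.6 in: the block extends into the web. Split into flange-overhang and web parts.
C_f = 0.85 f'_c (b_f − b_w) h_f = 0.85 × 6 × (28 − 14.2) × 3.6 = 253.4 kips.
Remaining web compression depth: a_w = (T − C_f)/(0.85 f'_c b_w) = (616.5 − 253.4)/(0.85 × 6 × 14.2) = 5.014 in.
M_n = C_f(d − h_f/2) + (T − C_f)(d − a_w/2) = 253.4 × (26.1 − 1.8) + 363.1 × (26.1 − 2.507) = 6157.6 + 8566.6 = 14724.2 kip·in.
M_n = 14724.2/12 = 1227.02 kip·ft.

M_n ≈ 1230 kip·ft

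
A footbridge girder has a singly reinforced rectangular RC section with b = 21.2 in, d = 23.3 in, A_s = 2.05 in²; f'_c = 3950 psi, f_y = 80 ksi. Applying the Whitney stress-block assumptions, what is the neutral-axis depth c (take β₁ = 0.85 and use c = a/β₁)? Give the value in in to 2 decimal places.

T = A_s f_y = 2.05 × 80 = 164 kips.
a = T/(0.85 f'_c b) = 164/(0.85 × 3.95 × 21.2) = 2.3041 in.
With β₁ = 0.85, c = a/β₁ = 2.3041/0.85 = 2.71 in.

c ≈ 2.71 in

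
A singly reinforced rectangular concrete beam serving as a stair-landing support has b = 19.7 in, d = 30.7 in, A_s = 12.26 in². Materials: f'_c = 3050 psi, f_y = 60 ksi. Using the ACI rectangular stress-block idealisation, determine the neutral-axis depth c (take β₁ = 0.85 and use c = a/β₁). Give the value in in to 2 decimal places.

c ≈ 16.94 in

T = A_s f_y = 12.26 × 60 = 735.6 kips.
a = T/(0.85 f'_c b) = 735.6/(0.85 × 3.05 × 19.7) = 14.4031 in.
With β₁ = 0.85, c = a/β₁ = 14.4031/0.85 = 16.94 in.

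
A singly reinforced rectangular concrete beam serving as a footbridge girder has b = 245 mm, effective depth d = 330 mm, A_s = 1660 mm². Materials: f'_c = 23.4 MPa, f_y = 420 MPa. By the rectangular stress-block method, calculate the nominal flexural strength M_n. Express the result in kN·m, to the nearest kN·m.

T = A_s f_y = 1660 × 420 = 697200 N = 697.2 kN.
From C = T: a = T/(0.85 f'_c b) = 697200/(0.85 × 23.4 × 245) = 143.07 mm.
M_n = T(d − a/2) = 697.2 kN × (330 − 71.535) mm = 180.20 kN·m.

M_n ≈ 180 kN·m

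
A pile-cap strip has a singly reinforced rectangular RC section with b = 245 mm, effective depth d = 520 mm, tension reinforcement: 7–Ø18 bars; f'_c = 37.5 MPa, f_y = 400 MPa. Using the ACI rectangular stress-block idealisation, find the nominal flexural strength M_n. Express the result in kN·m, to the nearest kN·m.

A_s = 7 × 254 = 1778 mm².
T = A_s f_y = 1778 × 400 = 711200 N = 711.2 kN.
From C = T: a = T/(0.85 f'_c b) = 711200/(0.85 × 37.5 × 245) = 91.07 mm.
M_n = T(d − a/2) = 711.2 kN × (520 − 45.535) mm = 337.44 kN·m.

M_n ≈ 337 kN·m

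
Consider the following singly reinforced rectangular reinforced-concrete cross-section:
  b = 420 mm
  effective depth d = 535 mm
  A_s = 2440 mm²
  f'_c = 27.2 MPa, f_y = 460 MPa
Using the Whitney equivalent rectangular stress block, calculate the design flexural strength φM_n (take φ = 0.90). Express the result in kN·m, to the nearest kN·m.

φM_n ≈ 482 kN·m

T = A_s f_y = 2440 × 460 = 1122400 N = 1122.4 kN.
From C = T: a = T/(0.85 f'_c b) = 1122400/(0.85 × 27.2 × 420) = 115.59 mm.
M_n = T(d − a/2) = 1122.4 kN × (535 − 57.795) mm = 535.61 kN·m.
φM_n = 0.90 × 535.61 = 482.05 kN·m.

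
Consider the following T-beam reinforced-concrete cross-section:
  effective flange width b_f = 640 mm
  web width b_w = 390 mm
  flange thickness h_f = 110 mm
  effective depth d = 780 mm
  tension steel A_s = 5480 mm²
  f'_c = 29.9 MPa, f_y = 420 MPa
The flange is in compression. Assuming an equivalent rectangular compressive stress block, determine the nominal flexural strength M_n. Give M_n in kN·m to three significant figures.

Tension: T = A_s f_y = 5480 × 420 = 2301600 N.
Try a within the flange: a = T/(0.85 f'_c b_f) = 2301600/(0.85 × 29.9 × 640) = 141.50 mm.
a = 141.50 > h_f = 110 mm: the block extends into the web. Split into flange-overhang and web parts.
C_f = 0.85 f'_c (b_f − b_w) h_f = 0.85 × 29.9 × (640 − 390) × 110 = 698913 N.
Remaining web compression depth: a_w = (T − C_f)/(0.85 f'_c b_w) = (2301600 − 698913)/(0.85 × 29.9 × 390) = 161.69 mm.
M_n = C_f(d − h_f/2) + (T − C_f)(d − a_w/2) = 698913 × (780 − 55) + 1602687 × (780 − 80.845) = 506.71 + 1120.53 = 1627.24 × 10⁶ N·mm.
M_n = 1627.24 kN·m.

M_n ≈ 1630 kN·m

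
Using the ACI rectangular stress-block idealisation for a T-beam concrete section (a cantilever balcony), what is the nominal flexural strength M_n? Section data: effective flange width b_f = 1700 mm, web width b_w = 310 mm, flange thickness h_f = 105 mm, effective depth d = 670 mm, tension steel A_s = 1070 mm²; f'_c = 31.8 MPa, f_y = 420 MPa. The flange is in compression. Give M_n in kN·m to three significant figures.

Tension: T = A_s f_y = 1070 × 420 = 449400 N.
Try a within the flange: a = T/(0.85 f'_c b_f) = 449400/(0.85 × 31.8 × 1700) = 9.78 mm.
Since a = 9.78 ≤ h_f = 105 mm, the stress block lies entirely in the flange; analyse as a rectangular beam of width b_f.
M_n = T(d − a/2) = 449400 × (670 − 4.89) = 298.90 × 10⁶ N·mm.
M_n = 298.90 kN·m.

M_n ≈ 299 kN·m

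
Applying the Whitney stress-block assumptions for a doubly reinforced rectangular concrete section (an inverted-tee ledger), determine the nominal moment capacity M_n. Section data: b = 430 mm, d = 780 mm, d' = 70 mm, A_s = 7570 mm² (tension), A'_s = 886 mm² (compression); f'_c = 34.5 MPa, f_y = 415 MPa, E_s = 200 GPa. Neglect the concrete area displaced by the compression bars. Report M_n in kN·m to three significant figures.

Assume both tension and compression steel yield.
Net tension couple steel: A_s − A'_s = 6684 mm².
a = (A_s − A'_s) f_y / (0.85 f'_c b) = 2773860/(0.85 × 34.5 × 430) = 219.98 mm.
c = a/β₁ = 219.98/0.804 = 273.61 mm; ε'_s = 0.003(c − d')/c = 0.0022 ≥ f_y/E_s = 0.0021, so compression steel does yield.
M_n = (A_s − A'_s) f_y (d − a/2) + A'_s f_y (d − d') = [2773860 × (780 − 109.99) + 367690 × (780 − 70)] × 10⁻⁶ = 1858.51 + 261.06 = 2119.57 kN·m.

M_n ≈ 2120 kN·m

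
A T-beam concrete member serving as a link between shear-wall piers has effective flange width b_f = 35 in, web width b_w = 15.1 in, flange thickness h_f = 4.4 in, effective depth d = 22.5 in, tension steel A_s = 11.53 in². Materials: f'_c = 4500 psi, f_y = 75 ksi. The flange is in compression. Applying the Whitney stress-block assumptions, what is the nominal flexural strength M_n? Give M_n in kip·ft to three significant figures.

Tension: T = A_s f_y = 11.53 × 75 = 864.75 kips.
Try a within the flange: a = T/(0.85 f'_c b_f) = 864.75/(0.85 × 4.5 × 35) = 6.459 in.
a = 6.459 > h_f = 4.4 in: the block extends into the web. Split into flange-overhang and web parts.
C_f = 0.85 f'_c (b_f − b_w) h_f = 0.85 × 4.5 × (35 − 15.1) × 4.4 = 334.9 kips.
Remaining web compression depth: a_w = (T − C_f)/(0.85 f'_c b_w) = (864.75 − 334.9)/(0.85 × 4.5 × 15.1) = 9.174 in.
M_n = C_f(d − h_f/2) + (T − C_f)(d − a_w/2) = 334.9 × (22.5 − 2.2) + 529.85 × (22.5 − 4.587) = 6798.5 + 9491.2 = 16289.7 kip·in.
M_n = 16289.7/12 = 1357.48 kip·ft.

M_n ≈ 1360 kip·ft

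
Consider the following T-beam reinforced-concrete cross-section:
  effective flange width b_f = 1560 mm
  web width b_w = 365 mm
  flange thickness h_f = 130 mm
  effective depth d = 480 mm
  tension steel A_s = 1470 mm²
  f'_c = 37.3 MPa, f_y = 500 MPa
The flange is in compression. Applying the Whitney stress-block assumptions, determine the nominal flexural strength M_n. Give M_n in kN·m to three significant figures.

Tension: T = A_s f_y = 1470 × 500 = 735000 N.
Try a within the flange: a = T/(0.85 f'_c b_f) = 735000/(0.85 × 37.3 × 1560) = 14.86 mm.
Since a = 14.86 ≤ h_f = 130 mm, the stress block lies entirely in the flange; analyse as a rectangular beam of width b_f.
M_n = T(d − a/2) = 735000 × (480 − 7.43) = 347.34 × 10⁶ N·mm.
M_n = 347.34 kN·m.

M_n ≈ 347 kN·m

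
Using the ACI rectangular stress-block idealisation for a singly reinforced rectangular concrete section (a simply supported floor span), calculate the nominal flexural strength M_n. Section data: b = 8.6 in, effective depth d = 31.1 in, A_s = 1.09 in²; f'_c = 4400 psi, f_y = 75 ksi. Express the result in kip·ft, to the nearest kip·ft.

T = A_s f_y = 1.09 × 75 = 81.75 kips.
a = T/(0.85 f'_c b) = 81.75/(0.85 × 4.4 × 8.6) = 2.542 in.
M_n = T(d − a/2) = 81.75 × (31.1 − 1.271) = 2438.5 kip·in = 2438.5/12 = 203.21 kip·ft.

M_n ≈ 203 kip·ft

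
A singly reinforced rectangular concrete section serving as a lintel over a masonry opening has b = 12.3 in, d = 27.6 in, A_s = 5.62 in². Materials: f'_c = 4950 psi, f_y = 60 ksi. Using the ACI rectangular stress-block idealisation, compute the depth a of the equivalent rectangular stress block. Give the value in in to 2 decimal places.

a ≈ 6.52 in

T = A_s f_y = 5.62 × 60 = 337.2 kips.
a = T/(0.85 f'_c b) = 337.2/(0.85 × 4.95 × 12.3) = 6.52 in.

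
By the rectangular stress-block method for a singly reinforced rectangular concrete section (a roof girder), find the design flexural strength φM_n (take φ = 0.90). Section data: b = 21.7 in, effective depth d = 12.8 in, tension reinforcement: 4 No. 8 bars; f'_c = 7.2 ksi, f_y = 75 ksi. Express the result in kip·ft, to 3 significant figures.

A_s = 4 × 0.79 = 3.16 in².
T = A_s f_y = 3.16 × 75 = 237 kips.
a = T/(0.85 f'_c b) = 237/(0.85 × 7.2 × 21.7) = 1.785 in.
M_n = T(d − a/2) = 237 × (12.8 − 0.8925) = 2822.1 kip·in = 2822.1/12 = 235.18 kip·ft.
φM_n = 0.90 × 235.18 = 211.66 kip·ft.

φM_n ≈ 212 kip·ft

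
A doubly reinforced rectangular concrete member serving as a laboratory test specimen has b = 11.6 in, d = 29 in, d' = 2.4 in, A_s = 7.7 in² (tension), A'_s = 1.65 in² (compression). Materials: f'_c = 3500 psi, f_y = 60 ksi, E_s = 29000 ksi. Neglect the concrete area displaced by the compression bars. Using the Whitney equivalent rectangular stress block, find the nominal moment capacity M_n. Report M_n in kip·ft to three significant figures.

M_n ≈ 938 kip·ft

Assume both steels yield.
a = (A_s − A'_s) f_y/(0.85 f'_c b) = (7.7 − 1.65) × 60/(0.85 × 3.5 × 11.6) = 10.519 in.
c = a/β₁ = 10.519/0.85 = 12.375 in; ε'_s = 0.003(c − d')/c = 0.0024 ≥ ε_y = 0.0021, so the compression steel yields.
M_n = (A_s − A'_s) f_y (d − a/2) + A'_s f_y (d − d') = 363 × (29 − 5.2595) + 99 × (29 − 2.4) = 8617.8 + 2633.4 = 11251.2 kip·in = 11251.2/12 = 937.60 kip·ft.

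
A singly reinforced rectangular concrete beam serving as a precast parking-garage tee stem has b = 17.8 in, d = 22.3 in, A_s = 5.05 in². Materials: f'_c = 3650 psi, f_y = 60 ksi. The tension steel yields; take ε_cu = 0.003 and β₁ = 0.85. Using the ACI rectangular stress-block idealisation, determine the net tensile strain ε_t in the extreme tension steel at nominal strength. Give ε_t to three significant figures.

a = A_s f_y/(0.85 f'_c b) = 5.487 in.
β₁ = 0.85, so c = a/β₁ = 5.487/0.85 = 6.455 in.
From the linear strain diagram with ε_cu = 0.003: ε_t = 0.003 (d − c)/c = 0.003 × (22.3 − 6.455)/6.455 = 0.00736.
Since ε_t ≥ 0.005, the section is tension-controlled.

ε_t ≈ 0.00736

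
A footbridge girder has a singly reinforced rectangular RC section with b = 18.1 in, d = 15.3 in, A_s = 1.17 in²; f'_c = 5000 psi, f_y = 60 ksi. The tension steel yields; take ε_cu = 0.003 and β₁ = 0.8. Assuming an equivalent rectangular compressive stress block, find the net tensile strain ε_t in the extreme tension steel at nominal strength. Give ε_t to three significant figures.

ε_t ≈ 0.0372

a = A_s f_y/(0.85 f'_c b) = 0.913 in.
β₁ = 0.8, so c = a/β₁ = 0.913/0.8 = 1.141 in.
From the linear strain diagram with ε_cu = 0.003: ε_t = 0.003 (d − c)/c = 0.003 × (15.3 − 1.141)/1.141 = 0.0372.
Since ε_t ≥ 0.005, the section is tension-controlled.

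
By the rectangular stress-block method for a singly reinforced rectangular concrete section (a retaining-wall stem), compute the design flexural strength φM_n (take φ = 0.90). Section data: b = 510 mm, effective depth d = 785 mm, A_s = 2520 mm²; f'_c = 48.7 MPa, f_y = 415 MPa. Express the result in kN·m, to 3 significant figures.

T = A_s f_y = 2520 × 415 = 1045800 N = 1045.8 kN.
From C = T: a = T/(0.85 f'_c b) = 1045800/(0.85 × 48.7 × 510) = 49.54 mm.
M_n = T(d − a/2) = 1045.8 kN × (785 − 24.77) mm = 795.05 kN·m.
φM_n = 0.90 × 795.05 = 715.55 kN·m.

φM_n ≈ 716 kN·m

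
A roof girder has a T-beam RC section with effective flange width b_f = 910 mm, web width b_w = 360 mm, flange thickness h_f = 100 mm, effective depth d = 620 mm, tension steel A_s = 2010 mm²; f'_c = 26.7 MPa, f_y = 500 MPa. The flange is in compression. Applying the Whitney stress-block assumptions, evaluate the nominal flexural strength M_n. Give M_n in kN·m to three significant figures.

M_n ≈ 599 kN·m

Tension: T = A_s f_y = 2010 × 500 = 1005000 N.
Try a within the flange: a = T/(0.85 f'_c b_f) = 1005000/(0.85 × 26.7 × 910) = 48.66 mm.
Since a = 48.66 ≤ h_f = 100 mm, the stress block lies entirely in the flange; analyse as a rectangular beam of width b_f.
M_n = T(d − a/2) = 1005000 × (620 − 24.33) = 598.65 × 10⁶ N·mm.
M_n = 598.65 kN·m.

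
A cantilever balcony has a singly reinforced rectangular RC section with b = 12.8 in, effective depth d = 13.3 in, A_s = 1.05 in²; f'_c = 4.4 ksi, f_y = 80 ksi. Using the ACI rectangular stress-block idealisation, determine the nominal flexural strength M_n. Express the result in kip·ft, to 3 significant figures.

T = A_s f_y = 1.05 × 80 = 84 kips.
a = T/(0.85 f'_c b) = 84/(0.85 × 4.4 × 12.8) = 1.755 in.
M_n = T(d − a/2) = 84 × (13.3 − 0.8775) = 1043.5 kip·in = 1043.5/12 = 86.96 kip·ft.

M_n ≈ 87.0 kip·ft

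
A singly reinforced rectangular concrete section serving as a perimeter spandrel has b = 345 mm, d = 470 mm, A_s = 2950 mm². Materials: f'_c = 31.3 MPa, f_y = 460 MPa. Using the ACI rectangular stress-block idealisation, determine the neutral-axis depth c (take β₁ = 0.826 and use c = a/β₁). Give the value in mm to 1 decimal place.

c ≈ 179.0 mm

T = A_s f_y = 2950 × 460 = 1357000 N = 1357 kN.
Setting C = 0.85 f'_c a b equal to T: a = 1357000/(0.85 × 31.3 × 345) = 147.842 mm.
With β₁ = 0.826, c = a/β₁ = 147.842/0.826 = 179.0 mm.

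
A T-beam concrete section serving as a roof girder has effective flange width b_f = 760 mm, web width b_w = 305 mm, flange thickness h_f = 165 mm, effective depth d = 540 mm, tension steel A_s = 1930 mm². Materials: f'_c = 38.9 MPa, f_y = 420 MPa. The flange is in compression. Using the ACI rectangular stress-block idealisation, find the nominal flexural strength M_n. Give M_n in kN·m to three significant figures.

Tension: T = A_s f_y = 1930 × 420 = 810600 N.
Try a within the flange: a = T/(0.85 f'_c b_f) = 810600/(0.85 × 38.9 × 760) = 32.26 mm.
Since a = 32.26 ≤ h_f = 165 mm, the stress block lies entirely in the flange; analyse as a rectangular beam of width b_f.
M_n = T(d − a/2) = 810600 × (540 − 16.13) = 424.65 × 10⁶ N·mm.
M_n = 424.65 kN·m.

M_n ≈ 425 kN·m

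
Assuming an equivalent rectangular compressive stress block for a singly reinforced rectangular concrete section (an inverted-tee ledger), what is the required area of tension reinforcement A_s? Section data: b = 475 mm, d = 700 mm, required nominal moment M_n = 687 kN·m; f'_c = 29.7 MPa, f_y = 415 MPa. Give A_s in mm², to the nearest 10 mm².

A_s ≈ 2520 mm²

With M_n = 0.85 f'_c a b (d − a/2), solve the quadratic for a:
a = d − √(d² − 2M_n/(0.85 f'_c b)) = 700 − √(700² − 2 × 687×10⁶/(0.85 × 29.7 × 475)) = 87.29 mm.
A_s = 0.85 f'_c a b / f_y = 0.85 × 29.7 × 87.29 × 475 / 415 = 2522.2 mm².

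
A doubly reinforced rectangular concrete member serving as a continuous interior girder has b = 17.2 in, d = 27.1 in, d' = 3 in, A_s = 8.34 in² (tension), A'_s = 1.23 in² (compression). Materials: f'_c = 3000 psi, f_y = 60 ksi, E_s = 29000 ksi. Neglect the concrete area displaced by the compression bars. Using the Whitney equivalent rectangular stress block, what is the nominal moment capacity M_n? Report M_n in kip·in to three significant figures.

M_n ≈ 11300 kip·in

Assume both steels yield.
a = (A_s − A'_s) f_y/(0.85 f'_c b) = (8.34 − 1.23) × 60/(0.85 × 3 × 17.2) = 9.726 in.
c = a/β₁ = 9.726/0.85 = 11.442 in; ε'_s = 0.003(c − d')/c = 0.0022 ≥ ε_y = 0.0021, so the compression steel yields.
M_n = (A_s − A'_s) f_y (d − a/2) + A'_s f_y (d − d') = 426.6 × (27.1 − 4.863) + 73.8 × (27.1 − 3) = 9486.3 + 1778.6 = 11264.9 kip·in.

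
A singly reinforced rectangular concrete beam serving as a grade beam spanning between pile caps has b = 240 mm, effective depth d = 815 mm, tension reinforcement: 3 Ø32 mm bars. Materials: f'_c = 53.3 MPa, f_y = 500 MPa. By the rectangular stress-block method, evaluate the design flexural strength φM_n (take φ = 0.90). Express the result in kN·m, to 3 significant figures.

A_s = 3 × 804 = 2412 mm².
T = A_s f_y = 2412 × 500 = 1206000 N = 1206 kN.
From C = T: a = T/(0.85 f'_c b) = 1206000/(0.85 × 53.3 × 240) = 110.91 mm.
M_n = T(d − a/2) = 1206 kN × (815 − 55.455) mm = 916.01 kN·m.
φM_n = 0.90 × 916.01 = 824.41 kN·m.

φM_n ≈ 824 kN·m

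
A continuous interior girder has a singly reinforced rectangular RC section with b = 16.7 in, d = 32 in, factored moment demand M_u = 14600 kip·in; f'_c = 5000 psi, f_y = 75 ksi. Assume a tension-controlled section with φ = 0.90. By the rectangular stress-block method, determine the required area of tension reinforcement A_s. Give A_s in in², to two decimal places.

M_n = M_u/φ = 14600/0.90 = 16222.2 kip·in.
From M_n = 0.85 f'_c a b (d − a/2):
a = d − √(d² − 2M_n/(0.85 f'_c b)) = 32 − √(32² − 2 × 16222.2/(0.85 × 5 × 16.7)) = 8.191 in.
A_s = 0.85 f'_c a b / f_y = 0.85 × 5 × 8.191 × 16.7 / 75 = 7.751 in².

A_s ≈ 7.75 in²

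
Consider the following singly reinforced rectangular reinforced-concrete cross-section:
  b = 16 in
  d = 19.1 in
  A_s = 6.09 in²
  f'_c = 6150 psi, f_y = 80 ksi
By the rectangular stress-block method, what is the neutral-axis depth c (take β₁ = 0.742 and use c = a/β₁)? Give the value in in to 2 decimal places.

c ≈ 7.85 in

T = A_s f_y = 6.09 × 80 = 487.2 kips.
a = T/(0.85 f'_c b) = 487.2/(0.85 × 6.15 × 16) = 5.8250 in.
With β₁ = 0.742, c = a/β₁ = 5.8250/0.742 = 7.85 in.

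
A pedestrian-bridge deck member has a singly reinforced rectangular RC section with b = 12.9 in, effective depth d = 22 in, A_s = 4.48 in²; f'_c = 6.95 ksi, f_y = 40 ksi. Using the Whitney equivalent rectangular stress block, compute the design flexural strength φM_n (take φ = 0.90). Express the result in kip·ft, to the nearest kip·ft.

φM_n ≈ 280 kip·ft

T = A_s f_y = 4.48 × 40 = 179.2 kips.
a = T/(0.85 f'_c b) = 179.2/(0.85 × 6.95 × 12.9) = 2.351 in.
M_n = T(d − a/2) = 179.2 × (22 − 1.1755) = 3731.8 kip·in = 3731.8/12 = 310.98 kip·ft.
φM_n = 0.90 × 310.98 = 279.88 kip·ft.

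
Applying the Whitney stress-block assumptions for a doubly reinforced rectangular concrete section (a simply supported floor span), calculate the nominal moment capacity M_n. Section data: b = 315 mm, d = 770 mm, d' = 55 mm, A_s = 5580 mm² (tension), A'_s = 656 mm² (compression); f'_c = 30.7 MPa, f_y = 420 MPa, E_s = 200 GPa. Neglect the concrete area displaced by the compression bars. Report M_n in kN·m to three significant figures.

M_n ≈ 1530 kN·m

Assume both tension and compression steel yield.
Net tension couple steel: A_s − A'_s = 4924 mm².
a = (A_s − A'_s) f_y / (0.85 f'_c b) = 2068080/(0.85 × 30.7 × 315) = 251.59 mm.
c = a/β₁ = 251.59/0.831 = 302.76 mm; ε'_s = 0.003(c − d')/c = 0.0025 ≥ f_y/E_s = 0.0021, so compression steel does yield.
M_n = (A_s − A'_s) f_y (d − a/2) + A'_s f_y (d − d') = [2068080 × (770 − 125.795) + 275520 × (770 − 55)] × 10⁻⁶ = 1332.27 + 197.00 = 1529.27 kN·m.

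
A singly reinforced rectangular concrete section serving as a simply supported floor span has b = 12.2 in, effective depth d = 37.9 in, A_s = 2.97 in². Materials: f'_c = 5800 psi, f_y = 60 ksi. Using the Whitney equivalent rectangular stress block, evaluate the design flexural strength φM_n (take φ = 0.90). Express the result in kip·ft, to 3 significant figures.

φM_n ≈ 487 kip·ft

T = A_s f_y = 2.97 × 60 = 178.2 kips.
a = T/(0.85 f'_c b) = 178.2/(0.85 × 5.8 × 12.2) = 2.963 in.
M_n = T(d − a/2) = 178.2 × (37.9 − 1.4815) = 6489.8 kip·in = 6489.8/12 = 540.82 kip·ft.
φM_n = 0.90 × 540.82 = 486.74 kip·ft.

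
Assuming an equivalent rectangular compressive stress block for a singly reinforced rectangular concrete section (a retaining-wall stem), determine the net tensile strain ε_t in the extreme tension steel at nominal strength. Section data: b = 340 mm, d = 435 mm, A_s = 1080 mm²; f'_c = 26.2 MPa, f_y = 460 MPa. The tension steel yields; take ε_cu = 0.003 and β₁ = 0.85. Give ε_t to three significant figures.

ε_t ≈ 0.0139

a = A_s f_y/(0.85 f'_c b) = 65.61 mm.
β₁ = 0.85, so c = a/β₁ = 65.61/0.85 = 77.19 mm.
From the linear strain diagram with ε_cu = 0.003: ε_t = 0.003 (d − c)/c = 0.003 × (435 − 77.19)/77.19 = 0.0139.
Since ε_t ≥ 0.005, the section is tension-controlled.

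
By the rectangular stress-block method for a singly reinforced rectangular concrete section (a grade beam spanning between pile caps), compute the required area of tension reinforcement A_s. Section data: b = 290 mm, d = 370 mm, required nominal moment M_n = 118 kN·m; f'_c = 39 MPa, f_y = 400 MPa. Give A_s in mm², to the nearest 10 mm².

A_s ≈ 840 mm²

With M_n = 0.85 f'_c a b (d − a/2), solve the quadratic for a:
a = d − √(d² − 2M_n/(0.85 f'_c b)) = 370 − √(370² − 2 × 118×10⁶/(0.85 × 39 × 290)) = 34.81 mm.
A_s = 0.85 f'_c a b / f_y = 0.85 × 39 × 34.81 × 290 / 400 = 836.6 mm².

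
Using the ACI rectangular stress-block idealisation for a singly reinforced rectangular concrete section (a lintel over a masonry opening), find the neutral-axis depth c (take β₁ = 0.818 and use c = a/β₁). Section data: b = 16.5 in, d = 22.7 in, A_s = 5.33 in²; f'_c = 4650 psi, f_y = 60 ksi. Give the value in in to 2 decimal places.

c ≈ 5.99 in

T = A_s f_y = 5.33 × 60 = 319.8 kips.
a = T/(0.85 f'_c b) = 319.8/(0.85 × 4.65 × 16.5) = 4.9037 in.
With β₁ = 0.818, c = a/β₁ = 4.9037/0.818 = 5.99 in.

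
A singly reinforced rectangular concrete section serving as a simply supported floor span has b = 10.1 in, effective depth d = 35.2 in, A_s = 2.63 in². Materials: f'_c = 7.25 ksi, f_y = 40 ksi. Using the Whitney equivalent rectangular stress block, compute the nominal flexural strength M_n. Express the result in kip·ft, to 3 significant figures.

T = A_s f_y = 2.63 × 40 = 105.2 kips.
a = T/(0.85 f'_c b) = 105.2/(0.85 × 7.25 × 10.1) = 1.690 in.
M_n = T(d − a/2) = 105.2 × (35.2 − 0.845) = 3614.1 kip·in = 3614.1/12 = 301.18 kip·ft.

M_n ≈ 301 kip·ft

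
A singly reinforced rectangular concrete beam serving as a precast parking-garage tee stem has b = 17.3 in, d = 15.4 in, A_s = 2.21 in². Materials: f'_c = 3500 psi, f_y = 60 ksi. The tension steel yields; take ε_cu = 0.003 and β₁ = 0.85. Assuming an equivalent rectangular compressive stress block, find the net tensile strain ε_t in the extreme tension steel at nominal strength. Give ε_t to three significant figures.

ε_t ≈ 0.0122

a = A_s f_y/(0.85 f'_c b) = 2.576 in.
β₁ = 0.85, so c = a/β₁ = 2.576/0.85 = 3.031 in.
From the linear strain diagram with ε_cu = 0.003: ε_t = 0.003 (d − c)/c = 0.003 × (15.4 − 3.031)/3.031 = 0.0122.
Since ε_t ≥ 0.005, the section is tension-controlled.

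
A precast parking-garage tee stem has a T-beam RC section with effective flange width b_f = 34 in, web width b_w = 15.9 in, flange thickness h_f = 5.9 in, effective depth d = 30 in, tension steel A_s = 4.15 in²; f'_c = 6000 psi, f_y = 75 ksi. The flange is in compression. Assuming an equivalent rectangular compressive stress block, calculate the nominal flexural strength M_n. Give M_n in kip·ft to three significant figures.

M_n ≈ 755 kip·ft

Tension: T = A_s f_y = 4.15 × 75 = 311.25 kips.
Try a within the flange: a = T/(0.85 f'_c b_f) = 311.25/(0.85 × 6 × 34) = 1.795 in.
Since a = 1.795 ≤ h_f = 5.9 in, the stress block lies entirely in the flange; analyse as a rectangular beam of width b_f.
M_n = T(d − a/2) = 311.25 × (30 − 0.8975) = 9058.2 kip·in.
M_n = 9058.2/12 = 754.85 kip·ft.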